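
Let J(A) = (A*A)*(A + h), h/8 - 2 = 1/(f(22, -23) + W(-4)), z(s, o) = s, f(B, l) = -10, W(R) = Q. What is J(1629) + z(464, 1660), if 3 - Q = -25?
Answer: 4366419305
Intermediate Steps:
Q = 28 (Q = 3 - 1*(-25) = 3 + 25 = 28)
W(R) = 28
h = 148/9 (h = 16 + 8/(-10 + 28) = 16 + 8/18 = 16 + 8*(1/18) = 16 + 4/9 = 148/9 ≈ 16.444)
J(A) = A²*(148/9 + A) (J(A) = (A*A)*(A + 148/9) = A²*(148/9 + A))
J(1629) + z(464, 1660) = 1629²*(148/9 + 1629) + 464 = 2653641*(14809/9) + 464 = 4366418841 + 464 = 4366419305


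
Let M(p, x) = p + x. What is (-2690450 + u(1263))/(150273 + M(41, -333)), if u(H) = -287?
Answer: -2690737/149981 ≈ -17.941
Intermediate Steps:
(-2690450 + u(1263))/(150273 + M(41, -333)) = (-2690450 - 287)/(150273 + (41 - 333)) = -2690737/(150273 - 292) = -2690737/149981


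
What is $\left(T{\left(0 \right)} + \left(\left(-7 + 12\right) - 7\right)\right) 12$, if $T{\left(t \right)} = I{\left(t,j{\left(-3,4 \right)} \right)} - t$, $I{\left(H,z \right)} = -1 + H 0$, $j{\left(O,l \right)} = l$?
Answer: $-36$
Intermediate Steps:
$I{\left(H,z \right)} = -1$ ($I{\left(H,z \right)} = -1 + 0 = -1$)
$T{\left(t \right)} = -1 - t$
$\left(T{\left(0 \right)} + \left(\left(-7 + 12\right) - 7\right)\right) 12 = \left(\left(-1 - 0\right) + \left(\left(-7 + 12\right) - 7\right)\right) 12 = \left(\left(-1 + 0\right) + \left(5 - 7\right)\right) 12 = \left(-1 - 2\right) 12 = \left(-3\right) 12 = -36$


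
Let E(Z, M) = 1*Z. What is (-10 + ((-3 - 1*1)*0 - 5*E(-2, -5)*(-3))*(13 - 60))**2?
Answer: 1960000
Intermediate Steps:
E(Z, M) = Z
(-10 + ((-3 - 1*1)*0 - 5*E(-2, -5)*(-3))*(13 - 60))**2 = (-10 + ((-3 - 1*1)*0 - 5*(-2)*(-3))*(13 - 60))**2 = (-10 + ((-3 - 1)*0 + 10*(-3))*(-47))**2 = (-10 + (-4*0 - 30)*(-47))**2 = (-10 + (0 - 30)*(-47))**2 = (-10 - 30*(-47))**2 = (-10 + 1410)**2 = 1400**2 = 1960000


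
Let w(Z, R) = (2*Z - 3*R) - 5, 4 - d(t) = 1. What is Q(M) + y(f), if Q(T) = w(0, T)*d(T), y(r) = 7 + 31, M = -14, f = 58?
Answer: 149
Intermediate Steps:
d(t) = 3 (d(t) = 4 - 1*1 = 4 - 1 = 3)
w(Z, R) = -5 - 3*R + 2*Z (w(Z, R) = (-3*R + 2*Z) - 5 = -5 - 3*R + 2*Z)
y(r) = 38
Q(T) = -15 - 9*T (Q(T) = (-5 - 3*T + 2*0)*3 = (-5 - 3*T + 0)*3 = (-5 - 3*T)*3 = -15 - 9*T)
Q(M) + y(f) = (-15 - 9*(-14)) + 38 = (-15 + 126) + 38 = 111 + 38 = 149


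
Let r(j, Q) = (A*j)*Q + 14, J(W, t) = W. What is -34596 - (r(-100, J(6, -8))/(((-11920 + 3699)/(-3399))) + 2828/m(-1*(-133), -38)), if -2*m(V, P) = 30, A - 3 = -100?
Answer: -7210997542/123315 ≈ -58476.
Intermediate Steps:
A = -97 (A = 3 - 100 = -97)
m(V, P) = -15 (m(V, P) = -1/2*30 = -15)
r(j, Q) = 14 - 97*Q*j (r(j, Q) = (-97*j)*Q + 14 = -97*Q*j + 14 = 14 - 97*Q*j)
-34596 - (r(-100, J(6, -8))/(((-11920 + 3699)/(-3399))) + 2828/m(-1*(-133), -38)) = -34596 - ((14 - 97*6*(-100))/(((-11920 + 3699)/(-3399))) + 2828/(-15)) = -34596 - ((14 + 58200)/((-8221*(-1/3399))) + 2828*(-1/15)) = -34596 - (58214/(8221/3399) - 2828/15) = -34596 - (58214*(3399/8221) - 2828/15) = -34596 - (197869386/8221 - 2828/15) = -34596 - 1*2944791802/123315 = -34596 - 2944791802/123315 = -7210997542/123315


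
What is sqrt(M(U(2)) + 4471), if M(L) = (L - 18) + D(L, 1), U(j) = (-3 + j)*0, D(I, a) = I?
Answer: sqrt(4453) ≈ 66.731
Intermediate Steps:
U(j) = 0
M(L) = -18 + 2*L (M(L) = (L - 18) + L = (-18 + L) + L = -18 + 2*L)
sqrt(M(U(2)) + 4471) = sqrt((-18 + 2*0) + 4471) = sqrt((-18 + 0) + 4471) = sqrt(-18 + 4471) = sqrt(4453)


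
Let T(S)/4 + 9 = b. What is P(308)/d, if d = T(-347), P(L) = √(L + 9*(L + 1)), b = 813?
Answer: √3089/3216 ≈ 0.017282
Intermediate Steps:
T(S) = 3216 (T(S) = -36 + 4*813 = -36 + 3252 = 3216)
P(L) = √(9 + 10*L) (P(L) = √(L + 9*(1 + L)) = √(L + (9 + 9*L)) = √(9 + 10*L))
d = 3216
P(308)/d = √(9 + 10*308)/3216 = √(9 + 3080)*(1/3216) = √3089*(1/3216) = √3089/3216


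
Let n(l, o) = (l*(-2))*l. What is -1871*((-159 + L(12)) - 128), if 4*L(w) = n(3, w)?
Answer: 1090793/2 ≈ 5.4540e+5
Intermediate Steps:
n(l, o) = -2*l**2 (n(l, o) = (-2*l)*l = -2*l**2)
L(w) = -9/2 (L(w) = (-2*3**2)/4 = (-2*9)/4 = (1/4)*(-18) = -9/2)
-1871*((-159 + L(12)) - 128) = -1871*((-159 - 9/2) - 128) = -1871*(-327/2 - 128) = -1871*(-583/2) = 1090793/2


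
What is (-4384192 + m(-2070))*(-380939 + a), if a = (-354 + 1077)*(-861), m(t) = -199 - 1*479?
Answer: 4399962722540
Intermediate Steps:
m(t) = -678 (m(t) = -199 - 479 = -678)
a = -622503 (a = 723*(-861) = -622503)
(-4384192 + m(-2070))*(-380939 + a) = (-4384192 - 678)*(-380939 - 622503) = -4384870*(-1003442) = 4399962722540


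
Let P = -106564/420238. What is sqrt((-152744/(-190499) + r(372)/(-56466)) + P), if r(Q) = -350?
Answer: sqrt(78674316689492975794848224993)/376698420234591 ≈ 0.74460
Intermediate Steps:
P = -53282/210119 (P = -106564*1/420238 = -53282/210119 ≈ -0.25358)
sqrt((-152744/(-190499) + r(372)/(-56466)) + P) = sqrt((-152744/(-190499) - 350/(-56466)) - 53282/210119) = sqrt((-152744*(-1/190499) - 350*(-1/56466)) - 53282/210119) = sqrt((152744/190499 + 175/28233) - 53282/210119) = sqrt(4345758677/5378358267 - 53282/210119) = sqrt(626556782270269/1130095260703773) = sqrt(78674316689492975794848224993)/376698420234591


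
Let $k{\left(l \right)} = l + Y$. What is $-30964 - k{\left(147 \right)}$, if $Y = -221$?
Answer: $-30890$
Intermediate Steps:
$k{\left(l \right)} = -221 + l$ ($k{\left(l \right)} = l - 221 = -221 + l$)
$-30964 - k{\left(147 \right)} = -30964 - \left(-221 + 147\right) = -30964 - -74 = -30964 + 74 = -30890$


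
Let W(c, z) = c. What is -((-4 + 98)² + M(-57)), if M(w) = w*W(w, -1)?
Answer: -12085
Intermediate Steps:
M(w) = w² (M(w) = w*w = w²)
-((-4 + 98)² + M(-57)) = -((-4 + 98)² + (-57)²) = -(94² + 3249) = -(8836 + 3249) = -1*12085 = -12085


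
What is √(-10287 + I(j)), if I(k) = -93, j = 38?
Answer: 2*I*√2595 ≈ 101.88*I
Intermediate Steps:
√(-10287 + I(j)) = √(-10287 - 93) = √(-10380) = 2*I*√2595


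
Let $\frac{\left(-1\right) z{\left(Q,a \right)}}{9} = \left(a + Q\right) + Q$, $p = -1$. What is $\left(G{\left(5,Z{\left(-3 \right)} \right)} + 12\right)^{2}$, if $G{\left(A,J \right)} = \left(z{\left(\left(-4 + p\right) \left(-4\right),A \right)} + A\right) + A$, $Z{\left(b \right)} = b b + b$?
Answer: $146689$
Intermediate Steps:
$z{\left(Q,a \right)} = - 18 Q - 9 a$ ($z{\left(Q,a \right)} = - 9 \left(\left(a + Q\right) + Q\right) = - 9 \left(\left(Q + a\right) + Q\right) = - 9 \left(a + 2 Q\right) = - 18 Q - 9 a$)
$Z{\left(b \right)} = b + b^{2}$ ($Z{\left(b \right)} = b^{2} + b = b + b^{2}$)
$G{\left(A,J \right)} = -360 - 7 A$ ($G{\left(A,J \right)} = \left(\left(- 18 \left(-4 - 1\right) \left(-4\right) - 9 A\right) + A\right) + A = \left(\left(- 18 \left(\left(-5\right) \left(-4\right)\right) - 9 A\right) + A\right) + A = \left(\left(\left(-18\right) 20 - 9 A\right) + A\right) + A = \left(\left(-360 - 9 A\right) + A\right) + A = \left(-360 - 8 A\right) + A = -360 - 7 A$)
$\left(G{\left(5,Z{\left(-3 \right)} \right)} + 12\right)^{2} = \left(\left(-360 - 35\right) + 12\right)^{2} = \left(-395 + 12\right)^{2} = \left(-383\right)^{2} = 146689$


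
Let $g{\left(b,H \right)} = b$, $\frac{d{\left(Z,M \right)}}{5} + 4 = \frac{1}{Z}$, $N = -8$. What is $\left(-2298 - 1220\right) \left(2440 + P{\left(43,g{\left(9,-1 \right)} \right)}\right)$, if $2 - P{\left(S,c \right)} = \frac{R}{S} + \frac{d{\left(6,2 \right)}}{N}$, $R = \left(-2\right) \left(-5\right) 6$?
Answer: $- \frac{8852102417}{1032} \approx -8.5776 \cdot 10^{6}$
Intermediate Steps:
$d{\left(Z,M \right)} = -20 + \frac{5}{Z}$
$R = 60$ ($R = 10 \cdot 6 = 60$)
$P{\left(S,c \right)} = - \frac{19}{48} - \frac{60}{S}$ ($P{\left(S,c \right)} = 2 - \left(\frac{60}{S} + \frac{-20 + \frac{5}{6}}{-8}\right) = 2 - \left(\frac{60}{S} + \left(-20 + 5 \cdot \frac{1}{6}\right) \left(- \frac{1}{8}\right)\right) = 2 - \left(\frac{60}{S} + \left(-20 + \frac{5}{6}\right) \left(- \frac{1}{8}\right)\right) = 2 - \left(\frac{60}{S} - - \frac{115}{48}\right) = 2 - \left(\frac{60}{S} + \frac{115}{48}\right) = 2 - \left(\frac{115}{48} + \frac{60}{S}\right) = - \frac{19}{48} - \frac{60}{S}$)
$\left(-2298 - 1220\right) \left(2440 + P{\left(43,g{\left(9,-1 \right)} \right)}\right) = \left(-2298 - 1220\right) \left(2440 - \left(\frac{19}{48} + \frac{60}{43}\right)\right) = - 3518 \left(2440 - \frac{3697}{2064}\right) = \left(-3518\right) \frac{5032463}{2064} = - \frac{8852102417}{1032}$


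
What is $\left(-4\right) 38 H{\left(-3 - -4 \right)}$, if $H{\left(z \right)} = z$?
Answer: $-152$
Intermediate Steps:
$\left(-4\right) 38 H{\left(-3 - -4 \right)} = \left(-4\right) 38 \left(-3 - -4\right) = - 152 \left(-3 + 4\right) = \left(-152\right) 1 = -152$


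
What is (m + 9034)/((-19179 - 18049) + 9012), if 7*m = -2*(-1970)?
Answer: -33589/98756 ≈ -0.34012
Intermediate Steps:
m = 3940/7 (m = (-2*(-1970))/7 = (⅐)*3940 = 3940/7 ≈ 562.86)
(m + 9034)/((-19179 - 18049) + 9012) = (3940/7 + 9034)/((-19179 - 18049) + 9012) = 67178/(7*(-37228 + 9012)) = (67178/7)/(-28216) = (67178/7)*(-1/28216) = -33589/98756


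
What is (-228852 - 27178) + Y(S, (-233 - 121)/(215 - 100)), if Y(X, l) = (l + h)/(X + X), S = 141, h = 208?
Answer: -4151514667/16215 ≈ -2.5603e+5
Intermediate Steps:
Y(X, l) = (208 + l)/(2*X) (Y(X, l) = (l + 208)/(X + X) = (208 + l)/((2*X)) = (208 + l)*(1/(2*X)) = (208 + l)/(2*X))
(-228852 - 27178) + Y(S, (-233 - 121)/(215 - 100)) = (-228852 - 27178) + (½)*(208 + (-233 - 121)/(215 - 100))/141 = -256030 + (½)*(1/141)*(208 - 354/115) = -256030 + (½)*(1/141)*(23566/115) = -256030 + 11783/16215 = -4151514667/16215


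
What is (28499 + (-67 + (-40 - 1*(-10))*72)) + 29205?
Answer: 55477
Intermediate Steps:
(28499 + (-67 + (-40 - 1*(-10))*72)) + 29205 = (28499 + (-67 + (-40 + 10)*72)) + 29205 = (28499 + (-67 - 30*72)) + 29205 = (28499 + (-67 - 2160)) + 29205 = (28499 - 2227) + 29205 = 26272 + 29205 = 55477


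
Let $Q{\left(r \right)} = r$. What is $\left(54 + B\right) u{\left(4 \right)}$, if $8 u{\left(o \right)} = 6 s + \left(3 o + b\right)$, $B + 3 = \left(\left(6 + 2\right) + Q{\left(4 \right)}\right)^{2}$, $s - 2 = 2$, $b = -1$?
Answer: $\frac{6825}{8} \approx 853.13$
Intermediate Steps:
$s = 4$ ($s = 2 + 2 = 4$)
$B = 141$ ($B = -3 + \left(\left(6 + 2\right) + 4\right)^{2} = -3 + \left(8 + 4\right)^{2} = -3 + 12^{2} = -3 + 144 = 141$)
$u{\left(o \right)} = \frac{23}{8} + \frac{3 o}{8}$ ($u{\left(o \right)} = \frac{6 \cdot 4 + \left(3 o - 1\right)}{8} = \frac{24 + \left(-1 + 3 o\right)}{8} = \frac{23 + 3 o}{8} = \frac{23}{8} + \frac{3 o}{8}$)
$\left(54 + B\right) u{\left(4 \right)} = \left(54 + 141\right) \left(\frac{23}{8} + \frac{3}{8} \cdot 4\right) = 195 \left(\frac{23}{8} + \frac{3}{2}\right) = 195 \cdot \frac{35}{8} = \frac{6825}{8}$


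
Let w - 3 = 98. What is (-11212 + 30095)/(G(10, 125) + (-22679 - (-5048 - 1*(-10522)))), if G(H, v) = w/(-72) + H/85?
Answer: -23112792/34460845 ≈ -0.67070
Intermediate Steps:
w = 101 (w = 3 + 98 = 101)
G(H, v) = -101/72 + H/85 (G(H, v) = 101/(-72) + H/85 = 101*(-1/72) + H*(1/85) = -101/72 + H/85)
(-11212 + 30095)/(G(10, 125) + (-22679 - (-5048 - 1*(-10522)))) = (-11212 + 30095)/((-101/72 + (1/85)*10) + (-22679 - (-5048 - 1*(-10522)))) = 18883/((-101/72 + 2/17) + (-22679 - (-5048 + 10522))) = 18883/(-1573/1224 + (-22679 - 1*5474)) = 18883/(-1573/1224 + (-22679 - 5474)) = 18883/(-1573/1224 - 28153) = 18883/(-34460845/1224) = 18883*(-1224/34460845) = -23112792/34460845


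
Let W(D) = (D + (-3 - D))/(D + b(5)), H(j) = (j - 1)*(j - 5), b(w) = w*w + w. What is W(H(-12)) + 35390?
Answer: 8882887/251 ≈ 35390.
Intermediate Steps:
b(w) = w + w**2 (b(w) = w**2 + w = w + w**2)
H(j) = (-1 + j)*(-5 + j)
W(D) = -3/(30 + D) (W(D) = (D + (-3 - D))/(D + 5*(1 + 5)) = -3/(D + 5*6) = -3/(D + 30) = -3/(30 + D))
W(H(-12)) + 35390 = -3/(30 + (5 + (-12)**2 - 6*(-12))) + 35390 = -3/(30 + (5 + 144 + 72)) + 35390 = -3/(30 + 221) + 35390 = -3/251 + 35390 = 8882887/251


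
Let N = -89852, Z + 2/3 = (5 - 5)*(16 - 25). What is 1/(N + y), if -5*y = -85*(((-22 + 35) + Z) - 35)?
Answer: -3/270712 ≈ -1.1082e-5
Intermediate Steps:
Z = -2/3 (Z = -2/3 + (5 - 5)*(16 - 25) = -2/3 + 0*(-9) = -2/3 + 0 = -2/3 ≈ -0.66667)
y = -1156/3 (y = -(-17)*(((-22 + 35) - 2/3) - 35) = -(-17)*((13 - 2/3) - 35) = -(-17)*(37/3 - 35) = -(-17)*(-68)/3 = -1/5*5780/3 = -1156/3 ≈ -385.33)
1/(N + y) = 1/(-89852 - 1156/3) = 1/(-270712/3) = -3/270712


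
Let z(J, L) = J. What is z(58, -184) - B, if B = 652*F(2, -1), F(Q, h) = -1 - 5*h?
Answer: -2550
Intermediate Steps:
B = 2608 (B = 652*(-1 - 5*(-1)) = 652*(-1 + 5) = 652*4 = 2608)
z(58, -184) - B = 58 - 1*2608 = 58 - 2608 = -2550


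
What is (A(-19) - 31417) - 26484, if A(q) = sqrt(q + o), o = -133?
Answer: -57901 + 2*I*sqrt(38) ≈ -57901.0 + 12.329*I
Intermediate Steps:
A(q) = sqrt(-133 + q) (A(q) = sqrt(q - 133) = sqrt(-133 + q))
(A(-19) - 31417) - 26484 = (sqrt(-133 - 19) - 31417) - 26484 = (sqrt(-152) - 31417) - 26484 = (2*I*sqrt(38) - 31417) - 26484 = (-31417 + 2*I*sqrt(38)) - 26484 = -57901 + 2*I*sqrt(38)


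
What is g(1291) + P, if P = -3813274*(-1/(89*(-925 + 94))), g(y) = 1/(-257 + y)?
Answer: -3942851357/76473606 ≈ -51.558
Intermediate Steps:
P = -3813274/73959 (P = -3813274/((-831*(-89))) = -3813274/73959 ≈ -51.559)
g(1291) + P = 1/(-257 + 1291) - 3813274/73959 = 1/1034 - 3813274/73959 = -3942851357/76473606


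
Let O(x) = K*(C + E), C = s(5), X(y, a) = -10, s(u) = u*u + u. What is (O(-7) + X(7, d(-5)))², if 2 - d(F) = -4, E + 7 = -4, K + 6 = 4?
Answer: 2304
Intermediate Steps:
K = -2 (K = -6 + 4 = -2)
E = -11 (E = -7 - 4 = -11)
d(F) = 6 (d(F) = 2 - 1*(-4) = 2 + 4 = 6)
s(u) = u + u² (s(u) = u² + u = u + u²)
C = 30 (C = 5*(1 + 5) = 5*6 = 30)
O(x) = -38 (O(x) = -2*(30 - 11) = -2*19 = -38)
(O(-7) + X(7, d(-5)))² = (-38 - 10)² = (-48)² = 2304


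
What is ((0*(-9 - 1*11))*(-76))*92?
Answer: 0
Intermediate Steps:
((0*(-9 - 1*11))*(-76))*92 = ((0*(-9 - 11))*(-76))*92 = ((0*(-20))*(-76))*92 = (0*(-76))*92 = 0*92 = 0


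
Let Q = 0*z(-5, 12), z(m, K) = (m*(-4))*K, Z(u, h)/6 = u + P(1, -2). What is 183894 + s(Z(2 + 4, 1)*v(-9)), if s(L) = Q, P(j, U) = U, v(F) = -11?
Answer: 183894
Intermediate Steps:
Z(u, h) = -12 + 6*u (Z(u, h) = 6*(u - 2) = 6*(-2 + u) = -12 + 6*u)
z(m, K) = -4*K*m (z(m, K) = (-4*m)*K = -4*K*m)
Q = 0 (Q = 0*(-4*12*(-5)) = 0*240 = 0)
s(L) = 0
183894 + s(Z(2 + 4, 1)*v(-9)) = 183894 + 0 = 183894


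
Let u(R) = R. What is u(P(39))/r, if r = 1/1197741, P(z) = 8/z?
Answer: 3193976/13 ≈ 2.4569e+5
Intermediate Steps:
r = 1/1197741 ≈ 8.3491e-7
u(P(39))/r = (8/39)/(1/1197741) = (8*(1/39))*1197741 = (8/39)*1197741 = 3193976/13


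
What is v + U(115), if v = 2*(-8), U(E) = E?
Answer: 99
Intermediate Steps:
v = -16
v + U(115) = -16 + 115 = 99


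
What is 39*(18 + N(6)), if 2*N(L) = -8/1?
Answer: 546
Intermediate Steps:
N(L) = -4 (N(L) = (-8/1)/2 = (-8)/2 = (-1*8)/2 = (½)*(-8) = -4)
39*(18 + N(6)) = 39*(18 - 4) = 39*14 = 546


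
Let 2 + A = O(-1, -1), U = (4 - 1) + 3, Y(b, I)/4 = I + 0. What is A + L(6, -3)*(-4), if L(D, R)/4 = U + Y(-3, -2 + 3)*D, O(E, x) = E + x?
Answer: -484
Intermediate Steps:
Y(b, I) = 4*I (Y(b, I) = 4*(I + 0) = 4*I)
U = 6 (U = 3 + 3 = 6)
A = -4 (A = -2 + (-1 - 1) = -2 - 2 = -4)
L(D, R) = 24 + 16*D (L(D, R) = 4*(6 + (4*(-2 + 3))*D) = 4*(6 + (4*1)*D) = 4*(6 + 4*D) = 24 + 16*D)
A + L(6, -3)*(-4) = -4 + (24 + 16*6)*(-4) = -4 + (24 + 96)*(-4) = -4 + 120*(-4) = -4 - 480 = -484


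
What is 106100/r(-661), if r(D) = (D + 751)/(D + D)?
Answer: -14026420/9 ≈ -1.5585e+6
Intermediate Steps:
r(D) = (751 + D)/(2*D) (r(D) = (751 + D)/((2*D)) = (751 + D)*(1/(2*D)) = (751 + D)/(2*D))
106100/r(-661) = 106100/(((½)*(751 - 661)/(-661))) = 106100/(((½)*(-1/661)*90)) = 106100/(-45/661) = 106100*(-661/45) = -14026420/9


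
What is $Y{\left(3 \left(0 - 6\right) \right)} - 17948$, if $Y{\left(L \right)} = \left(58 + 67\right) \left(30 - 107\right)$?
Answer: $-27573$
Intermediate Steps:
$Y{\left(L \right)} = -9625$ ($Y{\left(L \right)} = 125 \left(-77\right) = -9625$)
$Y{\left(3 \left(0 - 6\right) \right)} - 17948 = -9625 - 17948 = -27573$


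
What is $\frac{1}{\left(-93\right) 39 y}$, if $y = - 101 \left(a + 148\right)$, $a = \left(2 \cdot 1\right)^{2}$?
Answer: $\frac{1}{55681704} \approx 1.7959 \cdot 10^{-8}$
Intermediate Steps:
$a = 4$ ($a = 2^{2} = 4$)
$y = -15352$ ($y = - 101 \left(4 + 148\right) = \left(-101\right) 152 = -15352$)
$\frac{1}{\left(-93\right) 39 y} = \frac{1}{\left(-93\right) 39 \left(-15352\right)} = \frac{1}{-3627} \left(- \frac{1}{15352}\right) = \left(- \frac{1}{3627}\right) \left(- \frac{1}{15352}\right) = \frac{1}{55681704}$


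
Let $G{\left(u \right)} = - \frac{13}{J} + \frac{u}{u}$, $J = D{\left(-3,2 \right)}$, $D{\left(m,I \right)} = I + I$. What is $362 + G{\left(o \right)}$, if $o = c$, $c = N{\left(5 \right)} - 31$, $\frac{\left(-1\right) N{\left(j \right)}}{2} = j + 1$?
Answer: $\frac{1439}{4} \approx 359.75$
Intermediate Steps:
$D{\left(m,I \right)} = 2 I$
$N{\left(j \right)} = -2 - 2 j$ ($N{\left(j \right)} = - 2 \left(j + 1\right) = - 2 \left(1 + j\right) = -2 - 2 j$)
$J = 4$ ($J = 2 \cdot 2 = 4$)
$c = -43$ ($c = \left(-2 - 10\right) - 31 = -12 - 31 = -43$)
$o = -43$
$G{\left(u \right)} = - \frac{9}{4}$ ($G{\left(u \right)} = - \frac{13}{4} + \frac{u}{u} = \left(-13\right) \frac{1}{4} + 1 = - \frac{13}{4} + 1 = - \frac{9}{4}$)
$362 + G{\left(o \right)} = 362 - \frac{9}{4} = \frac{1439}{4}$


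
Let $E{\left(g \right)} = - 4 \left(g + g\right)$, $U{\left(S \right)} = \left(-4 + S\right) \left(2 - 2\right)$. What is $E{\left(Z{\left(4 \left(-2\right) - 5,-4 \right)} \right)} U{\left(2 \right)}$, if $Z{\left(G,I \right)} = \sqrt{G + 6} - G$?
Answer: $0$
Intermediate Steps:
$U{\left(S \right)} = 0$ ($U{\left(S \right)} = \left(-4 + S\right) 0 = 0$)
$Z{\left(G,I \right)} = \sqrt{6 + G} - G$
$E{\left(g \right)} = - 8 g$ ($E{\left(g \right)} = - 4 \cdot 2 g = - 8 g$)
$E{\left(Z{\left(4 \left(-2\right) - 5,-4 \right)} \right)} U{\left(2 \right)} = - 8 \left(\sqrt{6 + \left(4 \left(-2\right) - 5\right)} - \left(4 \left(-2\right) - 5\right)\right) 0 = - 8 \left(\sqrt{6 - 13} - \left(-8 - 5\right)\right) 0 = - 8 \left(\sqrt{6 - 13} - -13\right) 0 = - 8 \left(\sqrt{-7} + 13\right) 0 = - 8 \left(i \sqrt{7} + 13\right) 0 = - 8 \left(13 + i \sqrt{7}\right) 0 = \left(-104 - 8 i \sqrt{7}\right) 0 = 0$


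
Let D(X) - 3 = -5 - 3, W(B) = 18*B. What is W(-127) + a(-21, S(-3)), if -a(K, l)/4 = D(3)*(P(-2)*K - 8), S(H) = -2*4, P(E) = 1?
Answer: -2866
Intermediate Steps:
S(H) = -8
D(X) = -5 (D(X) = 3 + (-5 - 3) = 3 - 8 = -5)
a(K, l) = -160 + 20*K (a(K, l) = -(-20)*(1*K - 8) = -(-20)*(K - 8) = -(-20)*(-8 + K) = -4*(40 - 5*K) = -160 + 20*K)
W(-127) + a(-21, S(-3)) = 18*(-127) + (-160 + 20*(-21)) = -2286 + (-160 - 420) = -2286 - 580 = -2866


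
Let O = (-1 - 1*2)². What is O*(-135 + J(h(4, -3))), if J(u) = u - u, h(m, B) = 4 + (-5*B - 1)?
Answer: -1215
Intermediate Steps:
O = 9 (O = (-1 - 2)² = (-3)² = 9)
h(m, B) = 3 - 5*B (h(m, B) = 4 + (-1 - 5*B) = 3 - 5*B)
J(u) = 0
O*(-135 + J(h(4, -3))) = 9*(-135 + 0) = 9*(-135) = -1215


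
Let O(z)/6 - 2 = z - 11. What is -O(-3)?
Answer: 72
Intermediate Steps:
O(z) = -54 + 6*z (O(z) = 12 + 6*(z - 11) = 12 + 6*(-11 + z) = 12 + (-66 + 6*z) = -54 + 6*z)
-O(-3) = -(-54 + 6*(-3)) = -(-54 - 18) = -1*(-72) = 72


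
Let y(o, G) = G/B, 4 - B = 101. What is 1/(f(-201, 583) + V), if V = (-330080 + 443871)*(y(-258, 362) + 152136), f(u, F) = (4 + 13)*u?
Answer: 97/1679194111081 ≈ 5.7766e-11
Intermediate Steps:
B = -97 (B = 4 - 1*101 = 4 - 101 = -97)
y(o, G) = -G/97 (y(o, G) = G/(-97) = G*(-1/97) = -G/97)
f(u, F) = 17*u
V = 1679194442530/97 (V = (-330080 + 443871)*(-1/97*362 + 152136) = 113791*(-362/97 + 152136) = 113791*(14756830/97) = 1679194442530/97 ≈ 1.7311e+10)
1/(f(-201, 583) + V) = 1/(17*(-201) + 1679194442530/97) = 1/(-3417 + 1679194442530/97) = 1/(1679194111081/97) = 97/1679194111081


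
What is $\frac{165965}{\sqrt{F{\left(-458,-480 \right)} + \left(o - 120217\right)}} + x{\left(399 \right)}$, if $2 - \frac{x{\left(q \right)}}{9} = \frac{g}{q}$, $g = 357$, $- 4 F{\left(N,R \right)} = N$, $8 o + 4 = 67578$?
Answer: $\frac{189}{19} - \frac{331930 i \sqrt{446623}}{446623} \approx 9.9474 - 496.68 i$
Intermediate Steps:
$o = \frac{33787}{4}$ ($o = - \frac{1}{2} + \frac{1}{8} \cdot 67578 = - \frac{1}{2} + \frac{33789}{4} = \frac{33787}{4} \approx 8446.8$)
$F{\left(N,R \right)} = - \frac{N}{4}$
$x{\left(q \right)} = 18 - \frac{3213}{q}$ ($x{\left(q \right)} = 18 - 9 \frac{357}{q} = 18 - \frac{3213}{q}$)
$\frac{165965}{\sqrt{F{\left(-458,-480 \right)} + \left(o - 120217\right)}} + x{\left(399 \right)} = \frac{165965}{\sqrt{\left(- \frac{1}{4}\right) \left(-458\right) + \left(\frac{33787}{4} - 120217\right)}} + \left(18 - \frac{3213}{399}\right) = \frac{165965}{\sqrt{\frac{229}{2} + \left(\frac{33787}{4} - 120217\right)}} + \left(18 - \frac{153}{19}\right) = \frac{165965}{\sqrt{\frac{229}{2} - \frac{447081}{4}}} + \left(18 - \frac{153}{19}\right) = \frac{165965}{\sqrt{- \frac{446623}{4}}} + \frac{189}{19} = \frac{165965}{\frac{1}{2} i \sqrt{446623}} + \frac{189}{19} = 165965 \left(- \frac{2 i \sqrt{446623}}{446623}\right) + \frac{189}{19} = - \frac{331930 i \sqrt{446623}}{446623} + \frac{189}{19} = \frac{189}{19} - \frac{331930 i \sqrt{446623}}{446623}$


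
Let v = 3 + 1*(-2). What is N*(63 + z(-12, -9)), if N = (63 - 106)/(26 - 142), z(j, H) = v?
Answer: 688/29 ≈ 23.724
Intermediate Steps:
v = 1 (v = 3 - 2 = 1)
z(j, H) = 1
N = 43/116 (N = -43/(-116) = -43*(-1/116) = 43/116 ≈ 0.37069)
N*(63 + z(-12, -9)) = 43*(63 + 1)/116 = (43/116)*64 = 688/29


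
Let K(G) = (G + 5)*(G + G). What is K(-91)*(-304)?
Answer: -4758208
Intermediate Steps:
K(G) = 2*G*(5 + G) (K(G) = (5 + G)*(2*G) = 2*G*(5 + G))
K(-91)*(-304) = (2*(-91)*(5 - 91))*(-304) = (2*(-91)*(-86))*(-304) = 15652*(-304) = -4758208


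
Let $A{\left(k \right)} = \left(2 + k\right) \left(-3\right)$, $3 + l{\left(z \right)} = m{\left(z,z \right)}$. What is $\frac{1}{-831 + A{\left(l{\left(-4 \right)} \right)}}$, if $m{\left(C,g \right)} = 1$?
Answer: $- \frac{1}{831} \approx -0.0012034$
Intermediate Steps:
$l{\left(z \right)} = -2$ ($l{\left(z \right)} = -3 + 1 = -2$)
$A{\left(k \right)} = -6 - 3 k$
$\frac{1}{-831 + A{\left(l{\left(-4 \right)} \right)}} = \frac{1}{-831 - 0} = \frac{1}{-831 + \left(-6 + 6\right)} = \frac{1}{-831 + 0} = \frac{1}{-831} = - \frac{1}{831}$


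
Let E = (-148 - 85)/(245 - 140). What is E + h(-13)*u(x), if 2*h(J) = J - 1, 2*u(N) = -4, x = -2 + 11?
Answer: 1237/105 ≈ 11.781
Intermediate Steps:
x = 9
u(N) = -2 (u(N) = (1/2)*(-4) = -2)
h(J) = -1/2 + J/2 (h(J) = (J - 1)/2 = (-1 + J)/2 = -1/2 + J/2)
E = -233/105 ≈ -2.2190
E + h(-13)*u(x) = -233/105 + (-1/2 + (1/2)*(-13))*(-2) = -233/105 + (-1/2 - 13/2)*(-2) = -233/105 - 7*(-2) = -233/105 + 14 = 1237/105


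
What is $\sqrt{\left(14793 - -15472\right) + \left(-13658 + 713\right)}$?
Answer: $2 \sqrt{4330} \approx 131.61$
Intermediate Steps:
$\sqrt{\left(14793 - -15472\right) + \left(-13658 + 713\right)} = \sqrt{\left(14793 + 15472\right) - 12945} = \sqrt{30265 - 12945} = \sqrt{17320} = 2 \sqrt{4330}$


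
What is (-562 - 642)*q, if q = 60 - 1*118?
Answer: 69832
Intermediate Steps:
q = -58 (q = 60 - 118 = -58)
(-562 - 642)*q = (-562 - 642)*(-58) = -1204*(-58) = 69832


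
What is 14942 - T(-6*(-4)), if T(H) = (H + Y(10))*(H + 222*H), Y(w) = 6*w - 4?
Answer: -413218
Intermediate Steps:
Y(w) = -4 + 6*w
T(H) = 223*H*(56 + H) (T(H) = (H + (-4 + 6*10))*(H + 222*H) = (H + (-4 + 60))*(223*H) = (H + 56)*(223*H) = (56 + H)*(223*H) = 223*H*(56 + H))
14942 - T(-6*(-4)) = 14942 - 223*(-6*(-4))*(56 - 6*(-4)) = 14942 - 223*24*(56 + 24) = 14942 - 223*24*80 = 14942 - 1*428160 = 14942 - 428160 = -413218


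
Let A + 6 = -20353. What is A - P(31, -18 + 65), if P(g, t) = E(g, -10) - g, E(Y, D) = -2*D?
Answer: -20348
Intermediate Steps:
A = -20359 (A = -6 - 20353 = -20359)
P(g, t) = 20 - g (P(g, t) = -2*(-10) - g = 20 - g)
A - P(31, -18 + 65) = -20359 - (20 - 1*31) = -20359 - (20 - 31) = -20359 - 1*(-11) = -20359 + 11 = -20348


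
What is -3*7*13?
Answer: -273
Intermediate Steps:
-3*7*13 = -21*13 = -273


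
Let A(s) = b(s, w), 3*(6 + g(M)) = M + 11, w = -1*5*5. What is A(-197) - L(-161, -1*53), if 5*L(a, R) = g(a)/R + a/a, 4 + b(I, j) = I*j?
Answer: 1303956/265 ≈ 4920.6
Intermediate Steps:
w = -25 (w = -5*5 = -25)
b(I, j) = -4 + I*j
g(M) = -7/3 + M/3 (g(M) = -6 + (M + 11)/3 = -6 + (11 + M)/3 = -6 + (11/3 + M/3) = -7/3 + M/3)
L(a, R) = 1/5 + (-7/3 + a/3)/(5*R) (L(a, R) = ((-7/3 + a/3)/R + a/a)/5 = ((-7/3 + a/3)/R + 1)/5 = (1 + (-7/3 + a/3)/R)/5 = 1/5 + (-7/3 + a/3)/(5*R))
A(s) = -4 - 25*s (A(s) = -4 + s*(-25) = -4 - 25*s)
A(-197) - L(-161, -1*53) = (-4 - 25*(-197)) - (-7 - 161 + 3*(-1*53))/(15*((-1*53))) = (-4 + 4925) - (-7 - 161 + 3*(-53))/(15*(-53)) = 4921 - (-1)*(-7 - 161 - 159)/(15*53) = 4921 - (-1)*(-327)/(15*53) = 4921 - 1*109/265 = 4921 - 109/265 = 1303956/265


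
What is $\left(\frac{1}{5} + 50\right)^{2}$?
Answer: $\frac{63001}{25} \approx 2520.0$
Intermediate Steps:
$\left(\frac{1}{5} + 50\right)^{2} = \left(\frac{251}{5}\right)^{2} = \frac{63001}{25}$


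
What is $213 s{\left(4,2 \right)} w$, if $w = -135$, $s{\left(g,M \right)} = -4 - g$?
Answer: $230040$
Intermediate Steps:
$213 s{\left(4,2 \right)} w = 213 \left(-4 - 4\right) \left(-135\right) = 213 \left(-8\right) \left(-135\right) = \left(-1704\right) \left(-135\right) = 230040$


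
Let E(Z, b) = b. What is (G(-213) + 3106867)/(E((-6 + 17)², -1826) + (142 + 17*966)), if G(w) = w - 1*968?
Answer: 1552843/7369 ≈ 210.73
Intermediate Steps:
G(w) = -968 + w (G(w) = w - 968 = -968 + w)
(G(-213) + 3106867)/(E((-6 + 17)², -1826) + (142 + 17*966)) = ((-968 - 213) + 3106867)/(-1826 + (142 + 17*966)) = (-1181 + 3106867)/(-1826 + (142 + 16422)) = 3105686/(-1826 + 16564) = 3105686/14738 = 3105686*(1/14738) = 1552843/7369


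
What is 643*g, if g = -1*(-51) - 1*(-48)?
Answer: 63657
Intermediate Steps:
g = 99 (g = 51 + 48 = 99)
643*g = 643*99 = 63657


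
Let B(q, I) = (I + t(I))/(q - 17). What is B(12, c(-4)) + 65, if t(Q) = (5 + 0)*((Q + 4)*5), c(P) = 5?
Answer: 19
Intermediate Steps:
t(Q) = 100 + 25*Q (t(Q) = 5*((4 + Q)*5) = 5*(20 + 5*Q) = 100 + 25*Q)
B(q, I) = (100 + 26*I)/(-17 + q) (B(q, I) = (I + (100 + 25*I))/(q - 17) = (100 + 26*I)/(-17 + q))
B(12, c(-4)) + 65 = 2*(50 + 13*5)/(-17 + 12) + 65 = 2*(50 + 65)/(-5) + 65 = 2*(-⅕)*115 + 65 = -46 + 65 = 19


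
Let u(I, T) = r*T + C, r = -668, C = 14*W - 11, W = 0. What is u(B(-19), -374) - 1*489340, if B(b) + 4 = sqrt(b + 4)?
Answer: -239519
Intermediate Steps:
C = -11 (C = 14*0 - 11 = 0 - 11 = -11)
B(b) = -4 + sqrt(4 + b) (B(b) = -4 + sqrt(b + 4) = -4 + sqrt(4 + b))
u(I, T) = -11 - 668*T (u(I, T) = -668*T - 11 = -11 - 668*T)
u(B(-19), -374) - 1*489340 = (-11 - 668*(-374)) - 1*489340 = (-11 + 249832) - 489340 = 249821 - 489340 = -239519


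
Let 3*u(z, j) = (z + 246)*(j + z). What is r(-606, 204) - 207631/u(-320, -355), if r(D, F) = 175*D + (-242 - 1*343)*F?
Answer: -3752951131/16650 ≈ -2.2540e+5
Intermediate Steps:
u(z, j) = (246 + z)*(j + z)/3 (u(z, j) = ((z + 246)*(j + z))/3 = ((246 + z)*(j + z))/3 = (246 + z)*(j + z)/3)
r(D, F) = -585*F + 175*D (r(D, F) = 175*D + (-242 - 343)*F = 175*D - 585*F = -585*F + 175*D)
r(-606, 204) - 207631/u(-320, -355) = (-585*204 + 175*(-606)) - 207631/(82*(-355) + 82*(-320) + (⅓)*(-320)² + (⅓)*(-355)*(-320)) = (-119340 - 106050) - 207631/(-29110 - 26240 + (⅓)*102400 + 113600/3) = -225390 - 207631/(-29110 - 26240 + 102400/3 + 113600/3) = -225390 - 207631/16650 = -3752951131/16650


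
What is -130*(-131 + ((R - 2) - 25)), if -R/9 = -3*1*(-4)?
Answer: 34580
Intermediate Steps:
R = -108 (R = -9*(-3*1)*(-4) = -(-27)*(-4) = -9*12 = -108)
-130*(-131 + ((R - 2) - 25)) = -130*(-131 + ((-108 - 2) - 25)) = -130*(-131 + (-110 - 25)) = -130*(-131 - 135) = -130*(-266) = 34580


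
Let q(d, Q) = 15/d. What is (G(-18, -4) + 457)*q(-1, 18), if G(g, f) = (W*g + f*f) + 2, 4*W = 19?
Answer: -11685/2 ≈ -5842.5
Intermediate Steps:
W = 19/4 (W = (1/4)*19 = 19/4 ≈ 4.7500)
G(g, f) = 2 + f**2 + 19*g/4 (G(g, f) = (19*g/4 + f*f) + 2 = (19*g/4 + f**2) + 2 = (f**2 + 19*g/4) + 2 = 2 + f**2 + 19*g/4)
(G(-18, -4) + 457)*q(-1, 18) = ((2 + (-4)**2 + (19/4)*(-18)) + 457)*(15/(-1)) = ((2 + 16 - 171/2) + 457)*(15*(-1)) = (-135/2 + 457)*(-15) = (779/2)*(-15) = -11685/2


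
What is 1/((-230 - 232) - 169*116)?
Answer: -1/73196 ≈ -1.3662e-5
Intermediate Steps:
1/((-230 - 232) - 169*116) = (1/116)/(-462 - 169) = (1/116)/(-631) = -1/631*1/116 = -1/73196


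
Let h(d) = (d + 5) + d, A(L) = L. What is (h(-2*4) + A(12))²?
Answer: 1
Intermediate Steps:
h(d) = 5 + 2*d (h(d) = (5 + d) + d = 5 + 2*d)
(h(-2*4) + A(12))² = ((5 + 2*(-2*4)) + 12)² = ((5 + 2*(-8)) + 12)² = ((5 - 16) + 12)² = (-11 + 12)² = 1² = 1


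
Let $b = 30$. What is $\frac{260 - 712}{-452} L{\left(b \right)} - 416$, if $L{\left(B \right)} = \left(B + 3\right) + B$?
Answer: $-353$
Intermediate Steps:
$L{\left(B \right)} = 3 + 2 B$ ($L{\left(B \right)} = \left(3 + B\right) + B = 3 + 2 B$)
$\frac{260 - 712}{-452} L{\left(b \right)} - 416 = \frac{260 - 712}{-452} \left(3 + 2 \cdot 30\right) - 416 = \left(260 - 712\right) \left(- \frac{1}{452}\right) \left(3 + 60\right) - 416 = \left(-452\right) \left(- \frac{1}{452}\right) 63 - 416 = 1 \cdot 63 - 416 = 63 - 416 = -353$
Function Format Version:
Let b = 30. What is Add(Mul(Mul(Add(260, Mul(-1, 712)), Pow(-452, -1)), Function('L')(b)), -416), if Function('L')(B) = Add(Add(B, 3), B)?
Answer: -353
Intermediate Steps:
Function('L')(B) = Add(3, Mul(2, B)) (Function('L')(B) = Add(Add(3, B), B) = Add(3, Mul(2, B)))
Add(Mul(Mul(Add(260, Mul(-1, 712)), Pow(-452, -1)), Function('L')(b)), -416) = Add(Mul(Mul(Add(260, Mul(-1, 712)), Pow(-452, -1)), Add(3, Mul(2, 30))), -416) = Add(Mul(Mul(Add(260, -712), Rational(-1, 452)), Add(3, 60)), -416) = Add(Mul(Mul(-452, Rational(-1, 452)), 63), -416) = Add(Mul(1, 63), -416) = Add(63, -416) = -353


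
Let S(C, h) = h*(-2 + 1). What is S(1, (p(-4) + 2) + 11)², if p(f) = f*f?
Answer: 841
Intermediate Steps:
p(f) = f²
S(C, h) = -h (S(C, h) = h*(-1) = -h)
S(1, (p(-4) + 2) + 11)² = (-(((-4)² + 2) + 11))² = (-((16 + 2) + 11))² = (-(18 + 11))² = (-1*29)² = (-29)² = 841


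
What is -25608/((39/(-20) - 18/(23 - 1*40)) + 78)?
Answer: -2902240/8739 ≈ -332.10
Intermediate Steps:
-25608/((39/(-20) - 18/(23 - 1*40)) + 78) = -25608/((39*(-1/20) - 18/(23 - 40)) + 78) = -25608/((-39/20 - 18/(-17)) + 78) = -25608/((-39/20 - 18*(-1/17)) + 78) = -25608/((-39/20 + 18/17) + 78) = -25608/(-303/340 + 78) = -25608/26217/340 = -25608*340/26217 = -2902240/8739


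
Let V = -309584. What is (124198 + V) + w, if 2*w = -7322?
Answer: -189047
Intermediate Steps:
w = -3661 (w = (½)*(-7322) = -3661)
(124198 + V) + w = (124198 - 309584) - 3661 = -185386 - 3661 = -189047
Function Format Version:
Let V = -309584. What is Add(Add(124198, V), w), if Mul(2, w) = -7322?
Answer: -189047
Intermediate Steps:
w = -3661 (w = Mul(Rational(1, 2), -7322) = -3661)
Add(Add(124198, V), w) = Add(Add(124198, -309584), -3661) = Add(-185386, -3661) = -189047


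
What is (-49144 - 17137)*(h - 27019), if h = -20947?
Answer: 3179234446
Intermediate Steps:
(-49144 - 17137)*(h - 27019) = (-49144 - 17137)*(-20947 - 27019) = -66281*(-47966) = 3179234446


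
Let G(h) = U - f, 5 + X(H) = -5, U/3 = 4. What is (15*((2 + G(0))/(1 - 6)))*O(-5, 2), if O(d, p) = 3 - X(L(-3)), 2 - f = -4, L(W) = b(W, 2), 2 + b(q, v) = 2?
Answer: -312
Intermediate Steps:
U = 12 (U = 3*4 = 12)
b(q, v) = 0 (b(q, v) = -2 + 2 = 0)
L(W) = 0
X(H) = -10 (X(H) = -5 - 5 = -10)
f = 6 (f = 2 - 1*(-4) = 2 + 4 = 6)
O(d, p) = 13 (O(d, p) = 3 - 1*(-10) = 3 + 10 = 13)
G(h) = 6 (G(h) = 12 - 1*6 = 12 - 6 = 6)
(15*((2 + G(0))/(1 - 6)))*O(-5, 2) = (15*((2 + 6)/(1 - 6)))*13 = (15*(8/(-5)))*13 = (15*(8*(-⅕)))*13 = (15*(-8/5))*13 = -24*13 = -312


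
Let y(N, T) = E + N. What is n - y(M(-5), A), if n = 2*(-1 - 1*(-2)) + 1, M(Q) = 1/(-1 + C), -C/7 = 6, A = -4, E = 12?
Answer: -386/43 ≈ -8.9767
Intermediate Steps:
C = -42 (C = -7*6 = -42)
M(Q) = -1/43 (M(Q) = 1/(-1 - 42) = 1/(-43) = -1/43)
y(N, T) = 12 + N
n = 3 (n = 2*(-1 + 2) + 1 = 2*1 + 1 = 2 + 1 = 3)
n - y(M(-5), A) = 3 - (12 - 1/43) = 3 - 1*515/43 = 3 - 515/43 = -386/43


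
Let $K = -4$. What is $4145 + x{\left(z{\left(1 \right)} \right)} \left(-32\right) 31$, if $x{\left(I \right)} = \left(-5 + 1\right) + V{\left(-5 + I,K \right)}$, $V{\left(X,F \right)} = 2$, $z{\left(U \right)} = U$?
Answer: $6129$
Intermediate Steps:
$x{\left(I \right)} = -2$ ($x{\left(I \right)} = \left(-5 + 1\right) + 2 = -4 + 2 = -2$)
$4145 + x{\left(z{\left(1 \right)} \right)} \left(-32\right) 31 = 4145 + \left(-2\right) \left(-32\right) 31 = 4145 + 64 \cdot 31 = 4145 + 1984 = 6129$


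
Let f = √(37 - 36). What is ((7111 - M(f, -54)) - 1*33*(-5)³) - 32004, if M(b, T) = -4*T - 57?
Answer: -20927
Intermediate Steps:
f = 1 (f = √1 = 1)
M(b, T) = -57 - 4*T
((7111 - M(f, -54)) - 1*33*(-5)³) - 32004 = ((7111 - (-57 - 4*(-54))) - 1*33*(-5)³) - 32004 = ((7111 - (-57 + 216)) - 33*(-125)) - 32004 = ((7111 - 1*159) + 4125) - 32004 = ((7111 - 159) + 4125) - 32004 = (6952 + 4125) - 32004 = 11077 - 32004 = -20927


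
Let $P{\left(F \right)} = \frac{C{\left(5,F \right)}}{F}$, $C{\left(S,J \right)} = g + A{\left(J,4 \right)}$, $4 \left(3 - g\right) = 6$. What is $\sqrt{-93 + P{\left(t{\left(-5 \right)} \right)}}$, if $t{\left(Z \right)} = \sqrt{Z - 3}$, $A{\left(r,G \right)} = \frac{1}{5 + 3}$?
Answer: $\frac{\sqrt{-5952 - 26 i \sqrt{2}}}{8} \approx 0.029788 - 9.6437 i$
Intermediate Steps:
$A{\left(r,G \right)} = \frac{1}{8}$
$g = \frac{3}{2}$ ($g = 3 - \frac{3}{2} = \frac{3}{2} \approx 1.5$)
$C{\left(S,J \right)} = \frac{13}{8}$ ($C{\left(S,J \right)} = \frac{3}{2} + \frac{1}{8} = \frac{13}{8}$)
$t{\left(Z \right)} = \sqrt{-3 + Z}$
$P{\left(F \right)} = \frac{13}{8 F}$
$\sqrt{-93 + P{\left(t{\left(-5 \right)} \right)}} = \sqrt{-93 + \frac{13}{8 \sqrt{-3 - 5}}} = \sqrt{-93 + \frac{13}{8 \sqrt{-8}}} = \sqrt{-93 + \frac{13}{8 \cdot 2 i \sqrt{2}}} = \sqrt{-93 + \frac{13 \left(- \frac{i \sqrt{2}}{4}\right)}{8}} = \sqrt{-93 - \frac{13 i \sqrt{2}}{32}}$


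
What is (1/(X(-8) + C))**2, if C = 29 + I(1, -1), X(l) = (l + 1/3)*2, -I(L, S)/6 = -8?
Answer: 9/34225 ≈ 0.00026297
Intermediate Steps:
I(L, S) = 48 (I(L, S) = -6*(-8) = 48)
X(l) = 2/3 + 2*l (X(l) = (l + 1/3)*2 = (1/3 + l)*2 = 2/3 + 2*l)
C = 77 (C = 29 + 48 = 77)
(1/(X(-8) + C))**2 = (1/((2/3 + 2*(-8)) + 77))**2 = (1/((2/3 - 16) + 77))**2 = (1/(-46/3 + 77))**2 = (1/(185/3))**2 = (3/185)**2 = 9/34225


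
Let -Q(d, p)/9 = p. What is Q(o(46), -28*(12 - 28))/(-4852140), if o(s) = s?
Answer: 336/404345 ≈ 0.00083097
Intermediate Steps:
Q(d, p) = -9*p
Q(o(46), -28*(12 - 28))/(-4852140) = -(-252)*(12 - 28)/(-4852140) = -(-252)*(-16)*(-1/4852140) = -9*448*(-1/4852140) = -4032*(-1/4852140) = 336/404345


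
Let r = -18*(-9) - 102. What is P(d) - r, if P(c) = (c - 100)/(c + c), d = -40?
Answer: -233/4 ≈ -58.250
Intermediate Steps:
P(c) = (-100 + c)/(2*c) (P(c) = (-100 + c)/((2*c)) = (-100 + c)*(1/(2*c)) = (-100 + c)/(2*c))
r = 60 (r = 162 - 102 = 60)
P(d) - r = (½)*(-100 - 40)/(-40) - 1*60 = (½)*(-1/40)*(-140) - 60 = 7/4 - 60 = -233/4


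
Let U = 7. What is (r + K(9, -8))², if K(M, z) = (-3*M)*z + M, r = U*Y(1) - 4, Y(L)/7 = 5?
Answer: 217156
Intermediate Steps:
Y(L) = 35 (Y(L) = 7*5 = 35)
r = 241 (r = 7*35 - 4 = 245 - 4 = 241)
K(M, z) = M - 3*M*z (K(M, z) = -3*M*z + M = M - 3*M*z)
(r + K(9, -8))² = (241 + 9*(1 - 3*(-8)))² = (241 + 9*(1 + 24))² = (241 + 9*25)² = (241 + 225)² = 466² = 217156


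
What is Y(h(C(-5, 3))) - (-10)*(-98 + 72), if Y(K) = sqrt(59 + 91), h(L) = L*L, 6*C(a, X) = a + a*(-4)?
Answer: -260 + 5*sqrt(6) ≈ -247.75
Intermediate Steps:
C(a, X) = -a/2 (C(a, X) = (a + a*(-4))/6 = (a - 4*a)/6 = (-3*a)/6 = -a/2)
h(L) = L**2
Y(K) = 5*sqrt(6) (Y(K) = sqrt(150) = 5*sqrt(6))
Y(h(C(-5, 3))) - (-10)*(-98 + 72) = 5*sqrt(6) - (-10)*(-98 + 72) = 5*sqrt(6) - (-10)*(-26) = 5*sqrt(6) - 1*260 = 5*sqrt(6) - 260 = -260 + 5*sqrt(6)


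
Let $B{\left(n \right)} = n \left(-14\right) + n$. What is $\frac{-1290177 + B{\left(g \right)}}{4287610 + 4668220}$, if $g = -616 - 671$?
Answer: $- \frac{636723}{4477915} \approx -0.14219$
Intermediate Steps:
$g = -1287$ ($g = -616 - 671 = -1287$)
$B{\left(n \right)} = - 13 n$ ($B{\left(n \right)} = - 14 n + n = - 13 n$)
$\frac{-1290177 + B{\left(g \right)}}{4287610 + 4668220} = \frac{-1290177 - -16731}{4287610 + 4668220} = \frac{-1290177 + 16731}{8955830} = \left(-1273446\right) \frac{1}{8955830} = - \frac{636723}{4477915}$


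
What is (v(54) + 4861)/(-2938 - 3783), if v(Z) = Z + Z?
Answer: -4969/6721 ≈ -0.73932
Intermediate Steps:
v(Z) = 2*Z
(v(54) + 4861)/(-2938 - 3783) = (2*54 + 4861)/(-2938 - 3783) = (108 + 4861)/(-6721) = 4969*(-1/6721) = -4969/6721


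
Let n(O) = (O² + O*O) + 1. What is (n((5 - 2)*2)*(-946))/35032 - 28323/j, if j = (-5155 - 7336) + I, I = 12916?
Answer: -510780493/7444300 ≈ -68.614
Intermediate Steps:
n(O) = 1 + 2*O² (n(O) = (O² + O²) + 1 = 2*O² + 1 = 1 + 2*O²)
j = 425 (j = (-5155 - 7336) + 12916 = -12491 + 12916 = 425)
(n((5 - 2)*2)*(-946))/35032 - 28323/j = ((1 + 2*((5 - 2)*2)²)*(-946))/35032 - 28323/425 = ((1 + 2*(3*2)²)*(-946))*(1/35032) - 28323*1/425 = ((1 + 2*6²)*(-946))*(1/35032) - 28323/425 = ((1 + 2*36)*(-946))*(1/35032) - 28323/425 = ((1 + 72)*(-946))*(1/35032) - 28323/425 = (73*(-946))*(1/35032) - 28323/425 = -69058*1/35032 - 28323/425 = -34529/17516 - 28323/425 = -510780493/7444300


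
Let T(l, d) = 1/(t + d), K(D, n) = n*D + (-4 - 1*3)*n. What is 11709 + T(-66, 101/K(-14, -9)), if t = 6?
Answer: 14460804/1235 ≈ 11709.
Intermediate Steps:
K(D, n) = -7*n + D*n (K(D, n) = D*n + (-4 - 3)*n = D*n - 7*n = -7*n + D*n)
T(l, d) = 1/(6 + d)
11709 + T(-66, 101/K(-14, -9)) = 11709 + 1/(6 + 101/((-9*(-7 - 14)))) = 11709 + 1/(6 + 101/((-9*(-21)))) = 11709 + 1/(6 + 101/189) = 11709 + 1/(1235/189) = 11709 + 189/1235 = 14460804/1235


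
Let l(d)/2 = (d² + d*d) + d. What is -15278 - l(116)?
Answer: -69334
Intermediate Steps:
l(d) = 2*d + 4*d² (l(d) = 2*((d² + d*d) + d) = 2*((d² + d²) + d) = 2*(2*d² + d) = 2*(d + 2*d²) = 2*d + 4*d²)
-15278 - l(116) = -15278 - 2*116*(1 + 2*116) = -15278 - 2*116*(1 + 232) = -15278 - 2*116*233 = -15278 - 1*54056 = -15278 - 54056 = -69334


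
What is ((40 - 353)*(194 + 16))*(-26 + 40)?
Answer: -920220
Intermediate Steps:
((40 - 353)*(194 + 16))*(-26 + 40) = -313*210*14 = -65730*14 = -920220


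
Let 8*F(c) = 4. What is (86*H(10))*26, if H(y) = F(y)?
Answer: 1118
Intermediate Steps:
F(c) = ½ (F(c) = (⅛)*4 = ½)
H(y) = ½
(86*H(10))*26 = (86*(½))*26 = 43*26 = 1118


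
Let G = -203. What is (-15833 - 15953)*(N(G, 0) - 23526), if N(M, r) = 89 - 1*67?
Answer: 747098144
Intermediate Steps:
N(M, r) = 22 (N(M, r) = 89 - 67 = 22)
(-15833 - 15953)*(N(G, 0) - 23526) = (-15833 - 15953)*(22 - 23526) = -31786*(-23504) = 747098144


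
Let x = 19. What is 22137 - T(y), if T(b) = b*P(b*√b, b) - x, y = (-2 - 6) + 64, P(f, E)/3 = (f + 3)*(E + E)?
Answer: -34292 - 2107392*√14 ≈ -7.9194e+6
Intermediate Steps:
P(f, E) = 6*E*(3 + f) (P(f, E) = 3*((f + 3)*(E + E)) = 3*((3 + f)*(2*E)) = 3*(2*E*(3 + f)) = 6*E*(3 + f))
y = 56 (y = -8 + 64 = 56)
T(b) = -19 + 6*b²*(3 + b^(3/2)) (T(b) = b*(6*b*(3 + b*√b)) - 1*19 = b*(6*b*(3 + b^(3/2))) - 19 = 6*b²*(3 + b^(3/2)) - 19 = -19 + 6*b²*(3 + b^(3/2)))
22137 - T(y) = 22137 - (-19 + 6*56²*(3 + 56^(3/2))) = 22137 - (-19 + 6*3136*(3 + 112*√14)) = 22137 - (-19 + (56448 + 2107392*√14)) = 22137 - (56429 + 2107392*√14) = 22137 + (-56429 - 2107392*√14) = -34292 - 2107392*√14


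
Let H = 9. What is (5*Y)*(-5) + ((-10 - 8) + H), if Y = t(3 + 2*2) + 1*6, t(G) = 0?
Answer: -159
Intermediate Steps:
Y = 6 (Y = 0 + 1*6 = 0 + 6 = 6)
(5*Y)*(-5) + ((-10 - 8) + H) = (5*6)*(-5) + ((-10 - 8) + 9) = 30*(-5) + (-18 + 9) = -150 - 9 = -159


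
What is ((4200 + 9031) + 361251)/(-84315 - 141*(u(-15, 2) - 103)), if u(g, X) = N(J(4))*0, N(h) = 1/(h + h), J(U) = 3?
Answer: -187241/34896 ≈ -5.3657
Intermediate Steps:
N(h) = 1/(2*h)
u(g, X) = 0 (u(g, X) = ((1/2)/3)*0 = ((1/2)*(1/3))*0 = (1/6)*0 = 0)
((4200 + 9031) + 361251)/(-84315 - 141*(u(-15, 2) - 103)) = ((4200 + 9031) + 361251)/(-84315 - 141*(0 - 103)) = (13231 + 361251)/(-84315 - 141*(-103)) = 374482/(-84315 + 14523) = 374482/(-69792) = 374482*(-1/69792) = -187241/34896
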